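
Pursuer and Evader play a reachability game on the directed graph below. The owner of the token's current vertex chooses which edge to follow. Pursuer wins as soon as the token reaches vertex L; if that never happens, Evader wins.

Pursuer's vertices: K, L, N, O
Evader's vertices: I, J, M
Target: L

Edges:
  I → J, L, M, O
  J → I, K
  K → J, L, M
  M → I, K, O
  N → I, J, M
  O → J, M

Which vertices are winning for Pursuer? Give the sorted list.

A0 = {L}
A1: add {K} — K (Pursuer) has K→L.
A2 = A1; e.g. I (Evader) can still go to J. Fixed point.
Pursuer's winning region = {K, L}.

K, L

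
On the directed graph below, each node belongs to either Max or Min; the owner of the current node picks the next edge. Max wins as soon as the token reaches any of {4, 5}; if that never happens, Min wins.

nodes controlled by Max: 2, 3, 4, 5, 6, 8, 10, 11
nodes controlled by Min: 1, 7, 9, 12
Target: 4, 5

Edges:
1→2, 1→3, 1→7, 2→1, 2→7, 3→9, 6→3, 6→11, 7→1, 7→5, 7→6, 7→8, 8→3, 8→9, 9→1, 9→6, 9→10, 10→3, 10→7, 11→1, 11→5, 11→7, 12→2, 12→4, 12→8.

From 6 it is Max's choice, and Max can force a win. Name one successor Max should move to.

11

A0 = {4, 5}
A1: add {11} — 11 (Max) has 11→5.
A2: add {6} — 6 (Max) has 6→11.
A3 = A2; e.g. 1 (Min) can still go to 2. Fixed point.
From 6, successor 11 is in the attractor (rank 1); the other successor 3 is not.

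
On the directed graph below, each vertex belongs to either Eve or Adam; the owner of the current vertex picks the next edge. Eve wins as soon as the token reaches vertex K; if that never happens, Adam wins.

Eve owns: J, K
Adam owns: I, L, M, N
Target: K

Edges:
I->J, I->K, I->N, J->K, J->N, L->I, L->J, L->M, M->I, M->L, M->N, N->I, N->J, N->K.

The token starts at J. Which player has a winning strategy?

A0 = {K}
A1: add {J} — J (Eve) has J→K.
A2 = A1; e.g. I (Adam) can still go to N. Fixed point.
J ∈ A1, so Eve can force the target.

Eve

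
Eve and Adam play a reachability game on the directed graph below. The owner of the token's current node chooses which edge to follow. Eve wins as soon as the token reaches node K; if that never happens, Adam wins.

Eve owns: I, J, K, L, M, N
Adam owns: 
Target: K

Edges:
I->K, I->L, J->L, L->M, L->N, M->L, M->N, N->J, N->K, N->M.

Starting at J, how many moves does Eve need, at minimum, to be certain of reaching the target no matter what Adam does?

A0 = {K}
A1: add {I, N} — I (Eve) has I→K; N (Eve) has N→K.
A2: add {L, M} — L (Eve) has L→N; M (Eve) has M→N.
A3: add {J} — J (Eve) has J→L.
A3 = all vertices. Fixed point.
J enters the attractor at level 3, so Eve can force the target in 3 moves from there.

3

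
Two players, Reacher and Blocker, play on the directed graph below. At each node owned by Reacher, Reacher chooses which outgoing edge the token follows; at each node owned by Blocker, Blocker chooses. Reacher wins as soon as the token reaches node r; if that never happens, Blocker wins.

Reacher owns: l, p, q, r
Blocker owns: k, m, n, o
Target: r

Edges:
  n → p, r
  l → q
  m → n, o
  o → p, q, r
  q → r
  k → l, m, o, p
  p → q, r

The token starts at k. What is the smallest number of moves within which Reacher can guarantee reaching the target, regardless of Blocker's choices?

4

A0 = {r}
A1: add {p, q} — p (Reacher) has p→r; q (Reacher) has q→r.
A2: add {l, n, o} — l (Reacher) has l→q; n (Blocker): all of {p, r} already in; o (Blocker): all of {p, q, r} already in.
A3: add {m} — m (Blocker): all of {n, o} already in.
A4: add {k} — k (Blocker): all of {l, m, o, p} already in.
A4 = all vertices. Fixed point.
k enters the attractor at level 4, so Reacher can force the target in 4 moves from there.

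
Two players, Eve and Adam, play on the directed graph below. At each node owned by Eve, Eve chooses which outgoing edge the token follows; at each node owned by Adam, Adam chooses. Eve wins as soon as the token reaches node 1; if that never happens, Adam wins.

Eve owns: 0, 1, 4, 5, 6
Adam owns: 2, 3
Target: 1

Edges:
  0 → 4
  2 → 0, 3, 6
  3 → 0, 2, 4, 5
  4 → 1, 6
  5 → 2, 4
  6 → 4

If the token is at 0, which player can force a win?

Eve

A0 = {1}
A1: add {4} — 4 (Eve) has 4→1.
A2: add {0, 5, 6} — 0 (Eve) has 0→4; 5 (Eve) has 5→4; 6 (Eve) has 6→4.
A3 = A2; e.g. 2 (Adam) can still go to 3. Fixed point.
0 ∈ A2, so Eve can force the target.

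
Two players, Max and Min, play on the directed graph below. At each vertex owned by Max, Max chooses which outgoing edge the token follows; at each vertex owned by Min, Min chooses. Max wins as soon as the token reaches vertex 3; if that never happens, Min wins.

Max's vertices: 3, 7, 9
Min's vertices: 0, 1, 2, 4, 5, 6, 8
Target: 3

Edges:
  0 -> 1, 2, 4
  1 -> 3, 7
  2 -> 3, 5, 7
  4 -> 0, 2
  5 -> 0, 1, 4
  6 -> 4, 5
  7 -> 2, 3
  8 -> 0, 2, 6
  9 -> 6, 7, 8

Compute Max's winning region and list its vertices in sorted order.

A0 = {3}
A1: add {7} — 7 (Max) has 7→3.
A2: add {1, 9} — 1 (Min): all of {3, 7} already in; 9 (Max) has 9→7.
A3 = A2; e.g. 0 (Min) can still go to 2. Fixed point.
Max's winning region = {1, 3, 7, 9}.

1, 3, 7, 9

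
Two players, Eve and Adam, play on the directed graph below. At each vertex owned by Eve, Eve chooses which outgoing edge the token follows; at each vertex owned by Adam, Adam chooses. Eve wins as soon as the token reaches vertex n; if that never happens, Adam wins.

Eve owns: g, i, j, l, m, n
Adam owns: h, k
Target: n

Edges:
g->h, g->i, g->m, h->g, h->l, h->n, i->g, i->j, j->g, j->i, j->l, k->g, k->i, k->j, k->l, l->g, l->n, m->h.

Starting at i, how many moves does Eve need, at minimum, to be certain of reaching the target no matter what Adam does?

3

A0 = {n}
A1: add {l} — l (Eve) has l→n.
A2: add {j} — j (Eve) has j→l.
A3: add {i} — i (Eve) has i→j.
i enters the attractor at level 3, so Eve can force the target in 3 moves from there.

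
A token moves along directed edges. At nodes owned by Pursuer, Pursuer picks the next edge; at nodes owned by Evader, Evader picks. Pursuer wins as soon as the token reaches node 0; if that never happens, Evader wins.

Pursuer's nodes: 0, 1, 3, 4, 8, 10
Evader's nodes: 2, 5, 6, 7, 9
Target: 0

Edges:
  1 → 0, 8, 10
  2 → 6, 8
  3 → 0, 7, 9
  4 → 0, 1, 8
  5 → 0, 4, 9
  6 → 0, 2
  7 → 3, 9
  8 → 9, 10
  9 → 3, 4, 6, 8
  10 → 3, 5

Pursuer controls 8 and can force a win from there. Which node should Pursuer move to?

10

A0 = {0}
A1: add {1, 3, 4} — 1 (Pursuer) has 1→0; 3 (Pursuer) has 3→0; 4 (Pursuer) has 4→0.
A2: add {10} — 10 (Pursuer) has 10→3.
A3: add {8} — 8 (Pursuer) has 8→10.
A4 = A3; e.g. 2 (Evader) can still go to 6. Fixed point.
From 8, successor 10 is in the attractor (rank 2); the other successor 9 is not.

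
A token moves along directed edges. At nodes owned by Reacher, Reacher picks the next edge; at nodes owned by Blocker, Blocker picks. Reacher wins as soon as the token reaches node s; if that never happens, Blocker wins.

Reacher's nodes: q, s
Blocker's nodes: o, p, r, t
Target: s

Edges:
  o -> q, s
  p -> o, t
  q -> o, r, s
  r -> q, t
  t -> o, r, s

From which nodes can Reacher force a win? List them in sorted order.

o, q, s

A0 = {s}
A1: add {q} — q (Reacher) has q→s.
A2: add {o} — o (Blocker): all of {q, s} already in.
A3 = A2; e.g. p (Blocker) can still go to t. Fixed point.
Reacher's winning region = {o, q, s}.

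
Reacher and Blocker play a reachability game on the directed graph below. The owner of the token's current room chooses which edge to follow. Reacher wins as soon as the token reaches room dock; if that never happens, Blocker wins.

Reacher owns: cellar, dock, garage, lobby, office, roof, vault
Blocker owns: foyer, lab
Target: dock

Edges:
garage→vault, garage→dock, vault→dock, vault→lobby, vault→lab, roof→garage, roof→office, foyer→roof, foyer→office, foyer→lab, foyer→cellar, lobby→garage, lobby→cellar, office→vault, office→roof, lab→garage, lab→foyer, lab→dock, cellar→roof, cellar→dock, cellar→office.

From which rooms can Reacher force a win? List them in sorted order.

A0 = {dock}
A1: add {cellar, garage, vault} — garage (Reacher) has garage→dock; vault (Reacher) has vault→dock; cellar (Reacher) has cellar→dock.
A2: add {lobby, office, roof} — roof (Reacher) has roof→garage; lobby (Reacher) has lobby→garage; office (Reacher) has office→vault.
A3 = A2; e.g. foyer (Blocker) can still go to lab. Fixed point.
Reacher's winning region = {cellar, dock, garage, lobby, office, roof, vault}.

cellar, dock, garage, lobby, office, roof, vault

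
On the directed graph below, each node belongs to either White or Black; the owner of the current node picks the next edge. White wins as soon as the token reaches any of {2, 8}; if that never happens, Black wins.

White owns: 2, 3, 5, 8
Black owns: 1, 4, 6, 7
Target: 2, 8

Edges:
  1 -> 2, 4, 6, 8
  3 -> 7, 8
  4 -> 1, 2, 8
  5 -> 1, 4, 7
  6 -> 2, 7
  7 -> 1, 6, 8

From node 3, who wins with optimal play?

White

A0 = {2, 8}
A1: add {3} — 3 (White) has 3→8.
A2 = A1; e.g. 1 (Black) can still go to 4. Fixed point.
3 ∈ A1, so White can force the target.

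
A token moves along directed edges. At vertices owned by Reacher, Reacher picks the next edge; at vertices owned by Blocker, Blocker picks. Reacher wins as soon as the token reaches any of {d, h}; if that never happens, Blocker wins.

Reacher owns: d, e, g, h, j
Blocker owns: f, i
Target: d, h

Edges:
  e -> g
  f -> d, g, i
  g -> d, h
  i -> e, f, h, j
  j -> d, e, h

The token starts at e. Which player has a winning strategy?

Reacher

A0 = {d, h}
A1: add {g, j} — g (Reacher) has g→d; j (Reacher) has j→d.
A2: add {e} — e (Reacher) has e→g.
A3 = A2; e.g. f (Blocker) can still go to i. Fixed point.
e ∈ A2, so Reacher can force the target.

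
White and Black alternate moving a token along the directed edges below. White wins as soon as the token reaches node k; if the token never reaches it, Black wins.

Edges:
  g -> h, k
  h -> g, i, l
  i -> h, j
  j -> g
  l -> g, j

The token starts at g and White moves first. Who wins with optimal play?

White

Track states (vertex, player-to-move).
A0 = {(k,White), (k,Black)}
A1: add {(g,White)}.
(g,White) ∈ A1 ⇒ White forces the target.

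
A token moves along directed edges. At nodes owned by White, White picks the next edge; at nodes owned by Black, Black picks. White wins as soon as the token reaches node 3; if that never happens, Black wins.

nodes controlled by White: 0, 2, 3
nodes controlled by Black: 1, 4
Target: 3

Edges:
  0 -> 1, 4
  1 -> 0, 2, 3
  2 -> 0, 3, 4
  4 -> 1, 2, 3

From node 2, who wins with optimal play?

A0 = {3}
A1: add {2} — 2 (White) has 2→3.
A2 = A1; e.g. 0 (White) has no edge into A1. Fixed point.
2 ∈ A1, so White can force the target.

White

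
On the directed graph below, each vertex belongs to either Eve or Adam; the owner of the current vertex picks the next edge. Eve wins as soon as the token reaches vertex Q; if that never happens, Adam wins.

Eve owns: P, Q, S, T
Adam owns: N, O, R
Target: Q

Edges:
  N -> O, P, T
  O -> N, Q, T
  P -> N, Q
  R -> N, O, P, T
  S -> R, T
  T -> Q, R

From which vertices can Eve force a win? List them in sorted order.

A0 = {Q}
A1: add {P, T} — P (Eve) has P→Q; T (Eve) has T→Q.
A2: add {S} — S (Eve) has S→T.
A3 = A2; e.g. N (Adam) can still go to O. Fixed point.
Eve's winning region = {P, Q, S, T}.

P, Q, S, T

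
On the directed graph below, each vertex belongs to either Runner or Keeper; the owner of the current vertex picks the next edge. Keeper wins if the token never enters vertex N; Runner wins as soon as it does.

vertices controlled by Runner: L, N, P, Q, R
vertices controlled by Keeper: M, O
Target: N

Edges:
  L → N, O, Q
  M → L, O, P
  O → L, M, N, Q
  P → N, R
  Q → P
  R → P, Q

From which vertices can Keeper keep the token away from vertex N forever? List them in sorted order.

M, O

A0 = {N}
A1: add {L, P} — L (Runner) has L→N; P (Runner) has P→N.
A2: add {Q, R} — Q (Runner) has Q→P; R (Runner) has R→P.
A3 = A2; e.g. M (Keeper) can still go to O. Fixed point.
Runner's attractor = {L, N, P, Q, R}; Keeper avoids the target exactly from the complement.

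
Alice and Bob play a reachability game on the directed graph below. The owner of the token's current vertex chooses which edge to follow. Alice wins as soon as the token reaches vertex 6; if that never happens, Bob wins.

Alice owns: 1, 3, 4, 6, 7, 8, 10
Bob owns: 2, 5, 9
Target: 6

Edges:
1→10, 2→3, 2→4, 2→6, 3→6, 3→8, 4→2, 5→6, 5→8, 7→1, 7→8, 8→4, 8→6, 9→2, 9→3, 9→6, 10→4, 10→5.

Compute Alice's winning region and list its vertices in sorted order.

1, 3, 5, 6, 7, 8, 10

A0 = {6}
A1: add {3, 8} — 3 (Alice) has 3→6; 8 (Alice) has 8→6.
A2: add {5, 7} — 5 (Bob): all of {6, 8} already in; 7 (Alice) has 7→8.
A3: add {10} — 10 (Alice) has 10→5.
A4: add {1} — 1 (Alice) has 1→10.
A5 = A4; e.g. 2 (Bob) can still go to 4. Fixed point.
Alice's winning region = {1, 3, 5, 6, 7, 8, 10}.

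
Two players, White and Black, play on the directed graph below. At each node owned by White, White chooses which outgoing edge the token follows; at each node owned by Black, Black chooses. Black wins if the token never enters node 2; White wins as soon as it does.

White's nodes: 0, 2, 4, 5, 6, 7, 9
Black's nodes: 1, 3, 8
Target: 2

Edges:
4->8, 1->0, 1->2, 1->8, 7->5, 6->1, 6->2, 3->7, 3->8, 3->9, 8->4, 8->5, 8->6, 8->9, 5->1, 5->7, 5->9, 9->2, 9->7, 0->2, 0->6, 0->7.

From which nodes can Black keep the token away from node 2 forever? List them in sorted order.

A0 = {2}
A1: add {0, 6, 9} — 0 (White) has 0→2; 6 (White) has 6→2; 9 (White) has 9→2.
A2: add {5} — 5 (White) has 5→9.
A3: add {7} — 7 (White) has 7→5.
A4 = A3; e.g. 1 (Black) can still go to 8. Fixed point.
White's attractor = {0, 2, 5, 6, 7, 9}; Black avoids the target exactly from the complement.

1, 3, 4, 8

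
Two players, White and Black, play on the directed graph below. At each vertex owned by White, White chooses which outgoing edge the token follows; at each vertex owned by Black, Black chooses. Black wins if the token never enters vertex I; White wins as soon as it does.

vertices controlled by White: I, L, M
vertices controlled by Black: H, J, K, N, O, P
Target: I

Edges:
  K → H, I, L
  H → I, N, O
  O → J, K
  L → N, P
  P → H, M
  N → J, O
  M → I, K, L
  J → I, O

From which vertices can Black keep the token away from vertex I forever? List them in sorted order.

A0 = {I}
A1: add {M} — M (White) has M→I.
A2 = A1; e.g. H (Black) can still go to N. Fixed point.
White's attractor = {I, M}; Black avoids the target exactly from the complement.

H, J, K, L, N, O, P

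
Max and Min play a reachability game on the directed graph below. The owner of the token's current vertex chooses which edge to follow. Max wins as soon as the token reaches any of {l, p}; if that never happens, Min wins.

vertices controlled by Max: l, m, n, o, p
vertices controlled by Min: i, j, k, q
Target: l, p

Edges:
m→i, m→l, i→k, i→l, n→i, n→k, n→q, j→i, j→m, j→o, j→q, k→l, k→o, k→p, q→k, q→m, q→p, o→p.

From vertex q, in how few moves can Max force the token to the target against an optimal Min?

A0 = {l, p}
A1: add {m, o} — m (Max) has m→l; o (Max) has o→p.
A2: add {k} — k (Min): all of {l, o, p} already in.
A3: add {i, n, q} — i (Min): all of {k, l} already in; n (Max) has n→k; q (Min): all of {k, m, p} already in.
q enters the attractor at level 3, so Max can force the target in 3 moves from there.

3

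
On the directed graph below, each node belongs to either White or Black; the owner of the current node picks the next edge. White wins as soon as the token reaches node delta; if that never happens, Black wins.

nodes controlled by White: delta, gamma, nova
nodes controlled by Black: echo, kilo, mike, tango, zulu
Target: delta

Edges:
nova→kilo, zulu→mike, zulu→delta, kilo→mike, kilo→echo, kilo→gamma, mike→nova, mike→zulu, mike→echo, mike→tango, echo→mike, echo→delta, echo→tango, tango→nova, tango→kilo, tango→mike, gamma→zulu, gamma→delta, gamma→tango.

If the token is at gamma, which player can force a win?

A0 = {delta}
A1: add {gamma} — gamma (White) has gamma→delta.
A2 = A1; e.g. nova (White) has no edge into A1. Fixed point.
gamma ∈ A1, so White can force the target.

White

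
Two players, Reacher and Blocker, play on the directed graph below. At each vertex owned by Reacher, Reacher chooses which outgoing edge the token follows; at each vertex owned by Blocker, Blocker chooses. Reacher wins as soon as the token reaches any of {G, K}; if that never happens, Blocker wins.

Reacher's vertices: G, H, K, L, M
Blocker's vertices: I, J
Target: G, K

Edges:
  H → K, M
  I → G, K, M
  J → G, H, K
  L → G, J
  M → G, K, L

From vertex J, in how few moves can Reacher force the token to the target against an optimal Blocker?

2

A0 = {G, K}
A1: add {H, L, M} — H (Reacher) has H→K; L (Reacher) has L→G; M (Reacher) has M→G.
A2: add {I, J} — I (Blocker): all of {G, K, M} already in; J (Blocker): all of {G, H, K} already in.
A2 = all vertices. Fixed point.
J enters the attractor at level 2, so Reacher can force the target in 2 moves from there.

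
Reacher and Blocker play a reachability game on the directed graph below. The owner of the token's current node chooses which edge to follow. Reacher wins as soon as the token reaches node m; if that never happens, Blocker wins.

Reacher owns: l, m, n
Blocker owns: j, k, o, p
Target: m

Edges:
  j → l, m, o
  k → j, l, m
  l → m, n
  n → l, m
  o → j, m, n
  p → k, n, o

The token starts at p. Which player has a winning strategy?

A0 = {m}
A1: add {l, n} — l (Reacher) has l→m; n (Reacher) has n→m.
A2 = A1; e.g. j (Blocker) can still go to o. Fixed point.
p never enters the attractor, so Blocker can avoid the target forever.

Blocker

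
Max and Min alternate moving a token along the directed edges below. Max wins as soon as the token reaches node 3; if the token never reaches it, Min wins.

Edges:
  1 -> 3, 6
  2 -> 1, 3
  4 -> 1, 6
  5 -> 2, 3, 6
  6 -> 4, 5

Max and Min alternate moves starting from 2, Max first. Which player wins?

Track states (vertex, player-to-move).
A0 = {(3,Max), (3,Min)}
A1: add {(1,Max), (2,Max), (5,Max)}.
(2,Max) ∈ A1 ⇒ Max forces the target.

Max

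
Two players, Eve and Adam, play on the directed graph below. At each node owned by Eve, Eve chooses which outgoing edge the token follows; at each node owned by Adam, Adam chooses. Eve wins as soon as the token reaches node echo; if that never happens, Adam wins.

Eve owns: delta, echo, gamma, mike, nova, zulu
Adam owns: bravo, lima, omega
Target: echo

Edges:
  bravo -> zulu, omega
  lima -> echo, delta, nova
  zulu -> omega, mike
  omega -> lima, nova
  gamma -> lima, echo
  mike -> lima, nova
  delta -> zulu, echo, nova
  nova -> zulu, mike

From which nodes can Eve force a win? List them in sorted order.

delta, echo, gamma

A0 = {echo}
A1: add {delta, gamma} — gamma (Eve) has gamma→echo; delta (Eve) has delta→echo.
A2 = A1; e.g. bravo (Adam) can still go to zulu. Fixed point.
Eve's winning region = {delta, echo, gamma}.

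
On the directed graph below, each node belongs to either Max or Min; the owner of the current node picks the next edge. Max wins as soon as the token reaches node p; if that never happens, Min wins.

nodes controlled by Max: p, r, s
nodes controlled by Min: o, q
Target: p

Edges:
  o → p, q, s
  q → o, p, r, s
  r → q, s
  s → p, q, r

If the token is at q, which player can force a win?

Min

A0 = {p}
A1: add {s} — s (Max) has s→p.
A2: add {r} — r (Max) has r→s.
A3 = A2; e.g. o (Min) can still go to q. Fixed point.
q never enters the attractor, so Min can avoid the target forever.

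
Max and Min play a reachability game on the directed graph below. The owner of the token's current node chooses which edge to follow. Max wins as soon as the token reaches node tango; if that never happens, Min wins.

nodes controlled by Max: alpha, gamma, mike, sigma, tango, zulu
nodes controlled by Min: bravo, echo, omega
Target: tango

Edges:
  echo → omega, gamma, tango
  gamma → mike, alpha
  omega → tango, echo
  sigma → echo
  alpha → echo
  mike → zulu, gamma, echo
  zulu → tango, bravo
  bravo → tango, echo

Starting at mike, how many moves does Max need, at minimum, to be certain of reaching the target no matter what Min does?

2

A0 = {tango}
A1: add {zulu} — zulu (Max) has zulu→tango.
A2: add {mike} — mike (Max) has mike→zulu.
mike enters the attractor at level 2, so Max can force the target in 2 moves from there.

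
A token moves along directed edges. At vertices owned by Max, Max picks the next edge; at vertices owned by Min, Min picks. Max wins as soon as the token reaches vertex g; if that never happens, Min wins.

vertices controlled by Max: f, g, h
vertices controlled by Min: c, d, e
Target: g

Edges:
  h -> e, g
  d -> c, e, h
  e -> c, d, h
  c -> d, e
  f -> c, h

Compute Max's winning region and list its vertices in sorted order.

f, g, h

A0 = {g}
A1: add {h} — h (Max) has h→g.
A2: add {f} — f (Max) has f→h.
A3 = A2; e.g. c (Min) can still go to d. Fixed point.
Max's winning region = {f, g, h}.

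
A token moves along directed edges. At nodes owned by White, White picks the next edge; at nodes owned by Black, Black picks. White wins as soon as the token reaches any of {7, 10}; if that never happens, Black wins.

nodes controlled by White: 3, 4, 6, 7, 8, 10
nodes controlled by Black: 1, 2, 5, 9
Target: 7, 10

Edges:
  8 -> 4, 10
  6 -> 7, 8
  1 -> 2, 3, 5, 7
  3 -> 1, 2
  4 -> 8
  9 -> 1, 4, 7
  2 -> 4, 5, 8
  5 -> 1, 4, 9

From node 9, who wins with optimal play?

Black

A0 = {7, 10}
A1: add {6, 8} — 6 (White) has 6→7; 8 (White) has 8→10.
A2: add {4} — 4 (White) has 4→8.
A3 = A2; e.g. 1 (Black) can still go to 2. Fixed point.
9 never enters the attractor, so Black can avoid the target forever.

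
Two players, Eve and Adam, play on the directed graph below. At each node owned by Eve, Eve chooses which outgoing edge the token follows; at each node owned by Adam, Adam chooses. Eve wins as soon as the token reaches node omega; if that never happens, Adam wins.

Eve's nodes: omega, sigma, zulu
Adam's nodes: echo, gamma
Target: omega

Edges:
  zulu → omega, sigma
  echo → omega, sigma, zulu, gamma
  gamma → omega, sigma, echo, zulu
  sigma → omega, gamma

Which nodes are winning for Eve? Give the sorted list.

omega, sigma, zulu

A0 = {omega}
A1: add {sigma, zulu} — sigma (Eve) has sigma→omega; zulu (Eve) has zulu→omega.
A2 = A1; e.g. echo (Adam) can still go to gamma. Fixed point.
Eve's winning region = {omega, sigma, zulu}.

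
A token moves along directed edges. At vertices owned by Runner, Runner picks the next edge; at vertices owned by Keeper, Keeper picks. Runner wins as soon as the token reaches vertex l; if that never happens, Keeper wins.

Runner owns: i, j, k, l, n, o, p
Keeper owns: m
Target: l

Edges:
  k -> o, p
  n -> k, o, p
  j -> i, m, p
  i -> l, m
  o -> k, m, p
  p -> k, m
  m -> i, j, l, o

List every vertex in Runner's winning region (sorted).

A0 = {l}
A1: add {i} — i (Runner) has i→l.
A2: add {j} — j (Runner) has j→i.
A3 = A2; e.g. k (Runner) has no edge into A2. Fixed point.
Runner's winning region = {i, j, l}.

i, j, l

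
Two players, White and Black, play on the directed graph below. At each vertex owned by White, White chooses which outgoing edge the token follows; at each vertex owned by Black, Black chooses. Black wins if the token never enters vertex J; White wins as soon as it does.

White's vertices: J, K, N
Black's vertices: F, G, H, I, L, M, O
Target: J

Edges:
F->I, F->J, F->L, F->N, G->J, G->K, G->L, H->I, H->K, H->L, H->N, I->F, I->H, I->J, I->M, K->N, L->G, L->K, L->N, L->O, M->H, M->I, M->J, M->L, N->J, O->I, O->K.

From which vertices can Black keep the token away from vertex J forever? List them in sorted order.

A0 = {J}
A1: add {N} — N (White) has N→J.
A2: add {K} — K (White) has K→N.
A3 = A2; e.g. F (Black) can still go to I. Fixed point.
White's attractor = {J, K, N}; Black avoids the target exactly from the complement.

F, G, H, I, L, M, O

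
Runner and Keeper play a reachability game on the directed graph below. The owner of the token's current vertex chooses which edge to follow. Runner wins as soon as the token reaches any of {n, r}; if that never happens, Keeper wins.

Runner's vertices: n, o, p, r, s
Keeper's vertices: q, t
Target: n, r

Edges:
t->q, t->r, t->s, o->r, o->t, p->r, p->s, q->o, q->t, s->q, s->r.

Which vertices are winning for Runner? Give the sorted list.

A0 = {n, r}
A1: add {o, p, s} — o (Runner) has o→r; p (Runner) has p→r; s (Runner) has s→r.
A2 = A1; e.g. q (Keeper) can still go to t. Fixed point.
Runner's winning region = {n, o, p, r, s}.

n, o, p, r, s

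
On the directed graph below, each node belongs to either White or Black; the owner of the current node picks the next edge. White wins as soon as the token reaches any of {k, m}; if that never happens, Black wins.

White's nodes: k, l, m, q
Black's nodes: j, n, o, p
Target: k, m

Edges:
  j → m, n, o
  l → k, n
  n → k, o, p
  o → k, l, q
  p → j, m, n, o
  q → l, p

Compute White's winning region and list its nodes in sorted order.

A0 = {k, m}
A1: add {l} — l (White) has l→k.
A2: add {q} — q (White) has q→l.
A3: add {o} — o (Black): all of {k, l, q} already in.
A4 = A3; e.g. j (Black) can still go to n. Fixed point.
White's winning region = {k, l, m, o, q}.

k, l, m, o, q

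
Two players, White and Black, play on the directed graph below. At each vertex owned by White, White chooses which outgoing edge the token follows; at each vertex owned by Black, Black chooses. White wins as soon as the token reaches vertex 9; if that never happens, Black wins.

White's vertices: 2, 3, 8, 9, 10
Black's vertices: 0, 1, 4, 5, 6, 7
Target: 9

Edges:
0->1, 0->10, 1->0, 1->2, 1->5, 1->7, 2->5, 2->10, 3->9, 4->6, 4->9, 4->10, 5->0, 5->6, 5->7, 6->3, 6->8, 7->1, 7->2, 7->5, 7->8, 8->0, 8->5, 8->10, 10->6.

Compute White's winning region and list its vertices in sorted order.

A0 = {9}
A1: add {3} — 3 (White) has 3→9.
A2 = A1; e.g. 0 (Black) can still go to 1. Fixed point.
White's winning region = {3, 9}.

3, 9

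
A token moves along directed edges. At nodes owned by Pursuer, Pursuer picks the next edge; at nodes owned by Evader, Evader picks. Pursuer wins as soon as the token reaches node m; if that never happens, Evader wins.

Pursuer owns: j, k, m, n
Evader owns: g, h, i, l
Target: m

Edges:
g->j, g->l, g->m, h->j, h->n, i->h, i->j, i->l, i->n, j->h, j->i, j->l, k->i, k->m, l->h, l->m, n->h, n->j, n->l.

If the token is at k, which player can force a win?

Pursuer

A0 = {m}
A1: add {k} — k (Pursuer) has k→m.
A2 = A1; e.g. g (Evader) can still go to j. Fixed point.
k ∈ A1, so Pursuer can force the target.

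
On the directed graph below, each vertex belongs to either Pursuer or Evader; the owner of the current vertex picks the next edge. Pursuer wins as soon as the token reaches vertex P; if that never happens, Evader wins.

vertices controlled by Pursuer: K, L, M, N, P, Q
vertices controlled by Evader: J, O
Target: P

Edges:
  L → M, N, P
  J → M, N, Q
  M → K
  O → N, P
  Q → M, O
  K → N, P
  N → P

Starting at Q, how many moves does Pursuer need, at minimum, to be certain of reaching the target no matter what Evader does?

3

A0 = {P}
A1: add {K, L, N} — K (Pursuer) has K→P; L (Pursuer) has L→P; N (Pursuer) has N→P.
A2: add {M, O} — M (Pursuer) has M→K; O (Evader): all of {N, P} already in.
A3: add {Q} — Q (Pursuer) has Q→M.
Q enters the attractor at level 3, so Pursuer can force the target in 3 moves from there.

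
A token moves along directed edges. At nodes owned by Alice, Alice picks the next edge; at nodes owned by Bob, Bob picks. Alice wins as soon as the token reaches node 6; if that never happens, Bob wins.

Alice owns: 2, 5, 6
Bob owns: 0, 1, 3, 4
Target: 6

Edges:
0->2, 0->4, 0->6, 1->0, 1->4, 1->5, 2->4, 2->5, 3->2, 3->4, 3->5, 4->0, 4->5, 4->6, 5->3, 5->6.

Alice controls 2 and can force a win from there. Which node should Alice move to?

5

A0 = {6}
A1: add {5} — 5 (Alice) has 5→6.
A2: add {2} — 2 (Alice) has 2→5.
A3 = A2; e.g. 0 (Bob) can still go to 4. Fixed point.
From 2, successor 5 is in the attractor (rank 1); the other successor 4 is not.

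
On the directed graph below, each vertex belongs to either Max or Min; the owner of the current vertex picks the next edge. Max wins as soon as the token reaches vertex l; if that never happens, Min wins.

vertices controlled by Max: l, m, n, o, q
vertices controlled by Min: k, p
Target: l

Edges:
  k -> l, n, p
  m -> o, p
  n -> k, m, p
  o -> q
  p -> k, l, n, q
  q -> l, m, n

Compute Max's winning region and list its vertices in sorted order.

A0 = {l}
A1: add {q} — q (Max) has q→l.
A2: add {o} — o (Max) has o→q.
A3: add {m} — m (Max) has m→o.
A4: add {n} — n (Max) has n→m.
A5 = A4; e.g. k (Min) can still go to p. Fixed point.
Max's winning region = {l, m, n, o, q}.

l, m, n, o, q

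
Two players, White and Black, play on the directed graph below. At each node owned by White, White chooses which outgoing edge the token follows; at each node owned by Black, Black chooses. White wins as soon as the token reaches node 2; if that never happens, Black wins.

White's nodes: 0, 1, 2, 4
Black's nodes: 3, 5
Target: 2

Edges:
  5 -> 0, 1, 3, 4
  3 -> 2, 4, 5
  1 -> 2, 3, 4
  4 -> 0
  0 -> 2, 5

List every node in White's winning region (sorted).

A0 = {2}
A1: add {0, 1} — 0 (White) has 0→2; 1 (White) has 1→2.
A2: add {4} — 4 (White) has 4→0.
A3 = A2; e.g. 3 (Black) can still go to 5. Fixed point.
White's winning region = {0, 1, 2, 4}.

0, 1, 2, 4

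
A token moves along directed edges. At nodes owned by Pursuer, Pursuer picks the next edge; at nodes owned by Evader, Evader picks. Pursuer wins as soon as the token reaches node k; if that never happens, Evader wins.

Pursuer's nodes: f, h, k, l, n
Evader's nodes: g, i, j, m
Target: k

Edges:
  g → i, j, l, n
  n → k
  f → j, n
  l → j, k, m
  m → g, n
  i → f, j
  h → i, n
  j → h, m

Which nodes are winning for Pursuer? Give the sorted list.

A0 = {k}
A1: add {l, n} — l (Pursuer) has l→k; n (Pursuer) has n→k.
A2: add {f, h} — f (Pursuer) has f→n; h (Pursuer) has h→n.
A3 = A2; e.g. g (Evader) can still go to i. Fixed point.
Pursuer's winning region = {f, h, k, l, n}.

f, h, k, l, n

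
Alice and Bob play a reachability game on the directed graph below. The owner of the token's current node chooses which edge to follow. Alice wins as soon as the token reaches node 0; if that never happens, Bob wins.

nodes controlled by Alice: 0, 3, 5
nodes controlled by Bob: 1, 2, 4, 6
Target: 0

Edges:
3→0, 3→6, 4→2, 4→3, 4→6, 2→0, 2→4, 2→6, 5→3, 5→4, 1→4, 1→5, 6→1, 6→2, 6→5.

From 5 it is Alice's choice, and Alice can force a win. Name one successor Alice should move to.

3

A0 = {0}
A1: add {3} — 3 (Alice) has 3→0.
A2: add {5} — 5 (Alice) has 5→3.
A3 = A2; e.g. 1 (Bob) can still go to 4. Fixed point.
From 5, successor 3 is in the attractor (rank 1); the other successor 4 is not.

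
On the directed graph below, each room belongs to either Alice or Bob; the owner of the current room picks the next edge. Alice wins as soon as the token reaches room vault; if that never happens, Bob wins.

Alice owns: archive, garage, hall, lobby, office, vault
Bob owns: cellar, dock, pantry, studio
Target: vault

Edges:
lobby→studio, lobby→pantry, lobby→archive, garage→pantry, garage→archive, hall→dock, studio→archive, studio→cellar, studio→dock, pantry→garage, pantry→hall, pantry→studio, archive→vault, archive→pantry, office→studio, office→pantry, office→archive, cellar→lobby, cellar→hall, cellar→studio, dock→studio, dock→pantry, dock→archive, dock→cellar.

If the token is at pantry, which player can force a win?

Bob

A0 = {vault}
A1: add {archive} — archive (Alice) has archive→vault.
A2: add {garage, lobby, office} — lobby (Alice) has lobby→archive; garage (Alice) has garage→archive; office (Alice) has office→archive.
A3 = A2; e.g. hall (Alice) has no edge into A2. Fixed point.
pantry never enters the attractor, so Bob can avoid the target forever.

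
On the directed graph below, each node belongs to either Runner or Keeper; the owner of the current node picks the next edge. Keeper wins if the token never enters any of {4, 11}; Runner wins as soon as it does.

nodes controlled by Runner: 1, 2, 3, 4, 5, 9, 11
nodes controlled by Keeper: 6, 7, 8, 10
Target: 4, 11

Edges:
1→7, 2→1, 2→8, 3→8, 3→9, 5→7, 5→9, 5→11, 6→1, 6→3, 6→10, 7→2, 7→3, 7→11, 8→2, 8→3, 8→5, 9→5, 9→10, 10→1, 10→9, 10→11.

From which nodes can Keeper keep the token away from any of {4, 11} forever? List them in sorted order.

A0 = {4, 11}
A1: add {5} — 5 (Runner) has 5→11.
A2: add {9} — 9 (Runner) has 9→5.
A3: add {3} — 3 (Runner) has 3→9.
A4 = A3; e.g. 1 (Runner) has no edge into A3. Fixed point.
Runner's attractor = {3, 4, 5, 9, 11}; Keeper avoids the target exactly from the complement.

1, 2, 6, 7, 8, 10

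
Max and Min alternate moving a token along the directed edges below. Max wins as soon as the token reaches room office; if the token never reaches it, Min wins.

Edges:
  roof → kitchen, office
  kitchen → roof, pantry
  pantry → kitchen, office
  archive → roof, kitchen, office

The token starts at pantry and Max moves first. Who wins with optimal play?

Max

Track states (vertex, player-to-move).
A0 = {(office,Max), (office,Min)}
A1: add {(roof,Max), (pantry,Max), (archive,Max)}.
(pantry,Max) ∈ A1 ⇒ Max forces the target.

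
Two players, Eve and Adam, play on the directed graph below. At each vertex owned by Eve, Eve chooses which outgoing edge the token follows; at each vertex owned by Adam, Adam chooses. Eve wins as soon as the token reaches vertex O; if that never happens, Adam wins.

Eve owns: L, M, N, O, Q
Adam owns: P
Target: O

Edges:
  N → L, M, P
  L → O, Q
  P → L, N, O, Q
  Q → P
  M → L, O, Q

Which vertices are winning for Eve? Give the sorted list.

A0 = {O}
A1: add {L, M} — L (Eve) has L→O; M (Eve) has M→O.
A2: add {N} — N (Eve) has N→L.
A3 = A2; e.g. P (Adam) can still go to Q. Fixed point.
Eve's winning region = {L, M, N, O}.

L, M, N, O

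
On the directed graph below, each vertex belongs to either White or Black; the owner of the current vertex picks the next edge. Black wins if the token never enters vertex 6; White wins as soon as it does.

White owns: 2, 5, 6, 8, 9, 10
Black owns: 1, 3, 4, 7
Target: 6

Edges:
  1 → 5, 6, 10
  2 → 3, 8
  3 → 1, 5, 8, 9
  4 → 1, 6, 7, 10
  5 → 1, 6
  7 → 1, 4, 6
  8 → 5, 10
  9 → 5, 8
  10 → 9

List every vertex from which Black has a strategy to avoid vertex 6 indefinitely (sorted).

A0 = {6}
A1: add {5} — 5 (White) has 5→6.
A2: add {8, 9} — 8 (White) has 8→5; 9 (White) has 9→5.
A3: add {2, 10} — 2 (White) has 2→8; 10 (White) has 10→9.
A4: add {1} — 1 (Black): all of {5, 6, 10} already in.
A5: add {3} — 3 (Black): all of {1, 5, 8, 9} already in.
A6 = A5; e.g. 4 (Black) can still go to 7. Fixed point.
White's attractor = {1, 2, 3, 5, 6, 8, 9, 10}; Black avoids the target exactly from the complement.

4, 7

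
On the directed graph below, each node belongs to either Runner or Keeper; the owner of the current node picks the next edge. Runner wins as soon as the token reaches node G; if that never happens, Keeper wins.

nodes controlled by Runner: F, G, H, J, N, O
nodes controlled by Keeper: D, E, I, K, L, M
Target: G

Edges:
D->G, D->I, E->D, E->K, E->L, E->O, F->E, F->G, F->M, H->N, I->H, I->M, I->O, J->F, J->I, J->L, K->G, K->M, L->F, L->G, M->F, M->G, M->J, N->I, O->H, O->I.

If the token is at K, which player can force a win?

Runner

A0 = {G}
A1: add {F} — F (Runner) has F→G.
A2: add {J, L} — J (Runner) has J→F; L (Keeper): all of {F, G} already in.
A3: add {M} — M (Keeper): all of {F, G, J} already in.
A4: add {K} — K (Keeper): all of {G, M} already in.
A5 = A4; e.g. D (Keeper) can still go to I. Fixed point.
K ∈ A4, so Runner can force the target.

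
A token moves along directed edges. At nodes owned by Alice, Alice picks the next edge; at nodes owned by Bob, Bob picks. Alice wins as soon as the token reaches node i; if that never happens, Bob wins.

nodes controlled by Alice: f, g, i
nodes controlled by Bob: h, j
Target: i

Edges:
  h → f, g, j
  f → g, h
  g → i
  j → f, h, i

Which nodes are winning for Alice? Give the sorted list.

A0 = {i}
A1: add {g} — g (Alice) has g→i.
A2: add {f} — f (Alice) has f→g.
A3 = A2; e.g. h (Bob) can still go to j. Fixed point.
Alice's winning region = {f, g, i}.

f, g, i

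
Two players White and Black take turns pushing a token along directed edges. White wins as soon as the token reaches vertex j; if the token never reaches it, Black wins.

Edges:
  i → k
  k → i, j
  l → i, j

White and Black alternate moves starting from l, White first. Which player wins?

Track states (vertex, player-to-move).
A0 = {(j,White), (j,Black)}
A1: add {(k,White), (l,White)}.
(l,White) ∈ A1 ⇒ White forces the target.

White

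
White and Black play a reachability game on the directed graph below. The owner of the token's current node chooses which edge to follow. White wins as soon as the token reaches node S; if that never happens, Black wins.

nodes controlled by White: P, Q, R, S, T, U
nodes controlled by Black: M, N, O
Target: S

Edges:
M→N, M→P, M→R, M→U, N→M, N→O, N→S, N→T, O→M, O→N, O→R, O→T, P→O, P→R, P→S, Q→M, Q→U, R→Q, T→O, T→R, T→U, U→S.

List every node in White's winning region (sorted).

P, Q, R, S, T, U

A0 = {S}
A1: add {P, U} — P (White) has P→S; U (White) has U→S.
A2: add {Q, T} — Q (White) has Q→U; T (White) has T→U.
A3: add {R} — R (White) has R→Q.
A4 = A3; e.g. M (Black) can still go to N. Fixed point.
White's winning region = {P, Q, R, S, T, U}.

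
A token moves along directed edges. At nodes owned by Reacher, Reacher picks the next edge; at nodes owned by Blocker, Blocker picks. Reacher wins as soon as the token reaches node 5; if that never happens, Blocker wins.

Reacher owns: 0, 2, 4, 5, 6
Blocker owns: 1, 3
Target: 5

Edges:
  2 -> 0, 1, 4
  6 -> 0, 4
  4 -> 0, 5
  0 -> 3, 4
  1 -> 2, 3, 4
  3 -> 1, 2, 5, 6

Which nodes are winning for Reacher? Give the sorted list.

A0 = {5}
A1: add {4} — 4 (Reacher) has 4→5.
A2: add {0, 2, 6} — 0 (Reacher) has 0→4; 2 (Reacher) has 2→4; 6 (Reacher) has 6→4.
A3 = A2; e.g. 1 (Blocker) can still go to 3. Fixed point.
Reacher's winning region = {0, 2, 4, 5, 6}.

0, 2, 4, 5, 6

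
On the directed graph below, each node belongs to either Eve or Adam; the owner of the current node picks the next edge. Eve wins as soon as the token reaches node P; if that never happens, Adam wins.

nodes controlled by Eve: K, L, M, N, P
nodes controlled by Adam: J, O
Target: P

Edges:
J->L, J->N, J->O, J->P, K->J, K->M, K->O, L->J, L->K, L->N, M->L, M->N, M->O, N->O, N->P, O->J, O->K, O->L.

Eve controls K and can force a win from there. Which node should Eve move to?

M

A0 = {P}
A1: add {N} — N (Eve) has N→P.
A2: add {L, M} — L (Eve) has L→N; M (Eve) has M→N.
A3: add {K} — K (Eve) has K→M.
A4 = A3; e.g. J (Adam) can still go to O. Fixed point.
From K, successor M is in the attractor (rank 2); the other successors J, O are not.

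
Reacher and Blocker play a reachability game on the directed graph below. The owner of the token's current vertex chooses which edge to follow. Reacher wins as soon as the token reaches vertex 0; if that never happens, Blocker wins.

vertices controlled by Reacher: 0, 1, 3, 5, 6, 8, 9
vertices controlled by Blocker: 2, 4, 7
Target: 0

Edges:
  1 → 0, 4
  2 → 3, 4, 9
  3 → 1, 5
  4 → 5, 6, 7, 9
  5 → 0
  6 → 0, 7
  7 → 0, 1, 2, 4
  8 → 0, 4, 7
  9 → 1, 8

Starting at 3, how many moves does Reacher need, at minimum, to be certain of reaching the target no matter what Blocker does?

2

A0 = {0}
A1: add {1, 5, 6, 8} — 1 (Reacher) has 1→0; 5 (Reacher) has 5→0; 6 (Reacher) has 6→0; 8 (Reacher) has 8→0.
A2: add {3, 9} — 3 (Reacher) has 3→1; 9 (Reacher) has 9→1.
A3 = A2; e.g. 2 (Blocker) can still go to 4. Fixed point.
3 enters the attractor at level 2, so Reacher can force the target in 2 moves from there.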